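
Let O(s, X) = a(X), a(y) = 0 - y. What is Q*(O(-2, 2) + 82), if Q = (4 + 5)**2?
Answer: 6480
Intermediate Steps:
a(y) = -y
O(s, X) = -X
Q = 81 (Q = 9**2 = 81)
Q*(O(-2, 2) + 82) = 81*(-1*2 + 82) = 81*(-2 + 82) = 81*80 = 6480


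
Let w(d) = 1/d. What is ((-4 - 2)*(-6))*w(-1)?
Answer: -36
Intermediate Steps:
w(d) = 1/d
((-4 - 2)*(-6))*w(-1) = ((-4 - 2)*(-6))/(-1) = -6*(-6)*(-1) = 36*(-1) = -36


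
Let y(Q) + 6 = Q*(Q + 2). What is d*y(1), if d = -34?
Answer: 102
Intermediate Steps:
y(Q) = -6 + Q*(2 + Q) (y(Q) = -6 + Q*(Q + 2) = -6 + Q*(2 + Q))
d*y(1) = -34*(-6 + 1**2 + 2*1) = -34*(-6 + 1 + 2) = -34*(-3) = 102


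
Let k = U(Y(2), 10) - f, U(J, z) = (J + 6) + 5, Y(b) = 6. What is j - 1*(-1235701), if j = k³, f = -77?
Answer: 2066285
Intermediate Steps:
U(J, z) = 11 + J (U(J, z) = (6 + J) + 5 = 11 + J)
k = 94 (k = (11 + 6) - 1*(-77) = 17 + 77 = 94)
j = 830584 (j = 94³ = 830584)
j - 1*(-1235701) = 830584 - 1*(-1235701) = 830584 + 1235701 = 2066285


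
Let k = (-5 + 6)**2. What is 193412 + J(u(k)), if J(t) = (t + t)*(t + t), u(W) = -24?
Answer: 195716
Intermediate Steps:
k = 1 (k = 1**2 = 1)
J(t) = 4*t**2 (J(t) = (2*t)*(2*t) = 4*t**2)
193412 + J(u(k)) = 193412 + 4*(-24)**2 = 193412 + 4*576 = 193412 + 2304 = 195716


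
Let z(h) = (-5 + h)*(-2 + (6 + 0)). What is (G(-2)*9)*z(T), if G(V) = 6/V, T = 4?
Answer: 108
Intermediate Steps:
z(h) = -20 + 4*h (z(h) = (-5 + h)*(-2 + 6) = (-5 + h)*4 = -20 + 4*h)
(G(-2)*9)*z(T) = ((6/(-2))*9)*(-20 + 4*4) = ((6*(-1/2))*9)*(-20 + 16) = -3*9*(-4) = -27*(-4) = 108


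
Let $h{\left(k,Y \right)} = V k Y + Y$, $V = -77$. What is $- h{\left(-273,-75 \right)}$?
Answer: $1576650$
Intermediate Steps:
$h{\left(k,Y \right)} = Y - 77 Y k$ ($h{\left(k,Y \right)} = - 77 k Y + Y = - 77 Y k + Y = Y - 77 Y k$)
$- h{\left(-273,-75 \right)} = - \left(-75\right) \left(1 - -21021\right) = - \left(-75\right) \left(1 + 21021\right) = - \left(-75\right) 21022 = \left(-1\right) \left(-1576650\right) = 1576650$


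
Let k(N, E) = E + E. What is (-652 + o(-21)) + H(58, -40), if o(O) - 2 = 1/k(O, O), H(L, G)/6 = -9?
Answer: -29569/42 ≈ -704.02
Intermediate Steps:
H(L, G) = -54 (H(L, G) = 6*(-9) = -54)
k(N, E) = 2*E
o(O) = 2 + 1/(2*O)
(-652 + o(-21)) + H(58, -40) = (-652 + (2 + (½)/(-21))) - 54 = (-652 + (2 + (½)*(-1/21))) - 54 = (-652 + (2 - 1/42)) - 54 = (-652 + 83/42) - 54 = -27301/42 - 54 = -29569/42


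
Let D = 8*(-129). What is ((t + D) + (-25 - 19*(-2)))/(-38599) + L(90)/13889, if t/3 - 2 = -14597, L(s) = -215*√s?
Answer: 44804/38599 - 15*√10/323 ≈ 1.0139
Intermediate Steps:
D = -1032
t = -43785 (t = 6 + 3*(-14597) = 6 - 43791 = -43785)
((t + D) + (-25 - 19*(-2)))/(-38599) + L(90)/13889 = ((-43785 - 1032) + (-25 - 19*(-2)))/(-38599) - 645*√10/13889 = (-44817 + (-25 + 38))*(-1/38599) - 645*√10*(1/13889) = (-44817 + 13)*(-1/38599) - 645*√10*(1/13889) = -44804*(-1/38599) - 15*√10/323 = 44804/38599 - 15*√10/323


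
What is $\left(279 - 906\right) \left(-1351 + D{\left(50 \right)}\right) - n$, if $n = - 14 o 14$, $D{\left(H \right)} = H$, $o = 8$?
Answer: $817295$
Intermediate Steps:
$n = -1568$ ($n = \left(-14\right) 8 \cdot 14 = \left(-112\right) 14 = -1568$)
$\left(279 - 906\right) \left(-1351 + D{\left(50 \right)}\right) - n = \left(279 - 906\right) \left(-1351 + 50\right) - -1568 = \left(-627\right) \left(-1301\right) + 1568 = 815727 + 1568 = 817295$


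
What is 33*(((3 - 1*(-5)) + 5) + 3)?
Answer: 528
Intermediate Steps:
33*(((3 - 1*(-5)) + 5) + 3) = 33*(((3 + 5) + 5) + 3) = 33*((8 + 5) + 3) = 33*(13 + 3) = 33*16 = 528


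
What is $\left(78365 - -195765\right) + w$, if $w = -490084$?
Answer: $-215954$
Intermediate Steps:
$\left(78365 - -195765\right) + w = \left(78365 - -195765\right) - 490084 = \left(78365 + 195765\right) - 490084 = 274130 - 490084 = -215954$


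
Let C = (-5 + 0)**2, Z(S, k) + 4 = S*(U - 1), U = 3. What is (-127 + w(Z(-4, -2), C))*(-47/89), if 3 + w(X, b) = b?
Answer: 4935/89 ≈ 55.449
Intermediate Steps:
Z(S, k) = -4 + 2*S (Z(S, k) = -4 + S*(3 - 1) = -4 + S*2 = -4 + 2*S)
C = 25 (C = (-5)**2 = 25)
w(X, b) = -3 + b
(-127 + w(Z(-4, -2), C))*(-47/89) = (-127 + (-3 + 25))*(-47/89) = (-127 + 22)*(-47*1/89) = -105*(-47/89) = 4935/89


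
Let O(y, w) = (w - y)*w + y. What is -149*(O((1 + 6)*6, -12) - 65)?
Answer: -93125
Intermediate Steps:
O(y, w) = y + w*(w - y) (O(y, w) = w*(w - y) + y = y + w*(w - y))
-149*(O((1 + 6)*6, -12) - 65) = -149*(((1 + 6)*6 + (-12)**2 - 1*(-12)*(1 + 6)*6) - 65) = -149*((7*6 + 144 - 1*(-12)*7*6) - 65) = -149*((42 + 144 - 1*(-12)*42) - 65) = -149*((42 + 144 + 504) - 65) = -149*(690 - 65) = -149*625 = -93125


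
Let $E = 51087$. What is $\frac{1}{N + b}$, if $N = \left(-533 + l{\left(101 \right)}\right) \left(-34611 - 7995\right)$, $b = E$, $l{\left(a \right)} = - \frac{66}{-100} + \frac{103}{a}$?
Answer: $\frac{2525}{57288501276} \approx 4.4075 \cdot 10^{-8}$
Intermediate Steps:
$l{\left(a \right)} = \frac{33}{50} + \frac{103}{a}$ ($l{\left(a \right)} = \left(-66\right) \left(- \frac{1}{100}\right) + \frac{103}{a} = \frac{33}{50} + \frac{103}{a}$)
$b = 51087$
$N = \frac{57159506601}{2525}$ ($N = \left(-533 + \left(\frac{33}{50} + \frac{103}{101}\right)\right) \left(-34611 - 7995\right) = \left(-533 + \left(\frac{33}{50} + 103 \cdot \frac{1}{101}\right)\right) \left(-42606\right) = \left(-533 + \left(\frac{33}{50} + \frac{103}{101}\right)\right) \left(-42606\right) = \left(-533 + \frac{8483}{5050}\right) \left(-42606\right) = \left(- \frac{2683167}{5050}\right) \left(-42606\right) = \frac{57159506601}{2525} \approx 2.2637 \cdot 10^{7}$)
$\frac{1}{N + b} = \frac{1}{\frac{57159506601}{2525} + 51087} = \frac{1}{\frac{57288501276}{2525}} = \frac{2525}{57288501276}$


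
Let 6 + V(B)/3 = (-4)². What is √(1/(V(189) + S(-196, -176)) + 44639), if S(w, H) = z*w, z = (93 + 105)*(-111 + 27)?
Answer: √474376914296532858/3259902 ≈ 211.28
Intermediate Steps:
z = -16632 (z = 198*(-84) = -16632)
S(w, H) = -16632*w
V(B) = 30 (V(B) = -18 + 3*(-4)² = -18 + 3*16 = -18 + 48 = 30)
√(1/(V(189) + S(-196, -176)) + 44639) = √(1/(30 - 16632*(-196)) + 44639) = √(1/(30 + 3259872) + 44639) = √(1/3259902 + 44639) = √(145518765379/3259902) = √474376914296532858/3259902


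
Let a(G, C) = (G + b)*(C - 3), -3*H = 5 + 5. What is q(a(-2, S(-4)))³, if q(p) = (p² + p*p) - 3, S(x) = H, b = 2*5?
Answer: 98489514947741/729 ≈ 1.3510e+11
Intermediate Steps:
b = 10
H = -10/3 (H = -(5 + 5)/3 = -⅓*10 = -10/3 ≈ -3.3333)
S(x) = -10/3
a(G, C) = (-3 + C)*(10 + G) (a(G, C) = (G + 10)*(C - 3) = (10 + G)*(-3 + C) = (-3 + C)*(10 + G))
q(p) = -3 + 2*p² (q(p) = (p² + p²) - 3 = 2*p² - 3 = -3 + 2*p²)
q(a(-2, S(-4)))³ = (-3 + 2*(-30 - 3*(-2) + 10*(-10/3) - 10/3*(-2))²)³ = (-3 + 2*(-30 + 6 - 100/3 + 20/3)²)³ = (-3 + 2*(-152/3)²)³ = (-3 + 2*(23104/9))³ = (-3 + 46208/9)³ = (46181/9)³ = 98489514947741/729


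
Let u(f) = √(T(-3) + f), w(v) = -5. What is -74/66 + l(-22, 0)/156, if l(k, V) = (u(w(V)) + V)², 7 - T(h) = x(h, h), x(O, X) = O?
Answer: -623/572 ≈ -1.0892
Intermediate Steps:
T(h) = 7 - h
u(f) = √(10 + f) (u(f) = √((7 - 1*(-3)) + f) = √((7 + 3) + f) = √(10 + f))
l(k, V) = (V + √5)² (l(k, V) = (√(10 - 5) + V)² = (√5 + V)² = (V + √5)²)
-74/66 + l(-22, 0)/156 = -74/66 + (0 + √5)²/156 = -74*1/66 + (√5)²*(1/156) = -37/33 + 5*(1/156) = -37/33 + 5/156 = -623/572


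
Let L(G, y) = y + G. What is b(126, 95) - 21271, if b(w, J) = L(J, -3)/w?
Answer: -1340027/63 ≈ -21270.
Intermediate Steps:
L(G, y) = G + y
b(w, J) = (-3 + J)/w (b(w, J) = (J - 3)/w = (-3 + J)/w)
b(126, 95) - 21271 = (-3 + 95)/126 - 21271 = (1/126)*92 - 21271 = 46/63 - 21271 = -1340027/63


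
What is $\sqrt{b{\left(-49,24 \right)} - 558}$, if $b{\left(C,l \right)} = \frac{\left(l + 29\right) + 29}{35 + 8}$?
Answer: $\frac{14 i \sqrt{5246}}{43} \approx 23.582 i$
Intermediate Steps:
$b{\left(C,l \right)} = \frac{58}{43} + \frac{l}{43}$ ($b{\left(C,l \right)} = \frac{\left(29 + l\right) + 29}{43} = \left(58 + l\right) \frac{1}{43} = \frac{58}{43} + \frac{l}{43}$)
$\sqrt{b{\left(-49,24 \right)} - 558} = \sqrt{\left(\frac{58}{43} + \frac{1}{43} \cdot 24\right) - 558} = \sqrt{\left(\frac{58}{43} + \frac{24}{43}\right) - 558} = \sqrt{\frac{82}{43} - 558} = \sqrt{- \frac{23912}{43}} = \frac{14 i \sqrt{5246}}{43}$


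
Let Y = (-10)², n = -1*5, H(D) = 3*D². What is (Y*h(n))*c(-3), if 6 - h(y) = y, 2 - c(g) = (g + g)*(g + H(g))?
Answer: 160600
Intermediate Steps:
n = -5
c(g) = 2 - 2*g*(g + 3*g²) (c(g) = 2 - (g + g)*(g + 3*g²) = 2 - 2*g*(g + 3*g²))
h(y) = 6 - y
Y = 100
(Y*h(n))*c(-3) = (100*(6 - 1*(-5)))*(2 - 6*(-3)³ - 2*(-3)²) = (100*(6 + 5))*(2 - 6*(-27) - 2*9) = (100*11)*(2 + 162 - 18) = 1100*146 = 160600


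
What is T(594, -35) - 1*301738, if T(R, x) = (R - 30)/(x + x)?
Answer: -10561112/35 ≈ -3.0175e+5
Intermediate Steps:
T(R, x) = (-30 + R)/(2*x) (T(R, x) = (-30 + R)/((2*x)) = (-30 + R)*(1/(2*x)) = (-30 + R)/(2*x))
T(594, -35) - 1*301738 = (½)*(-30 + 594)/(-35) - 1*301738 = (½)*(-1/35)*564 - 301738 = -282/35 - 301738 = -10561112/35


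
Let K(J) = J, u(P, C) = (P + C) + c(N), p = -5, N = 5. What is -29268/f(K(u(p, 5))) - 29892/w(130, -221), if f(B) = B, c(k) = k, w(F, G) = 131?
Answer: -3983568/655 ≈ -6081.8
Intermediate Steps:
u(P, C) = 5 + C + P (u(P, C) = (P + C) + 5 = (C + P) + 5 = 5 + C + P)
-29268/f(K(u(p, 5))) - 29892/w(130, -221) = -29268/(5 + 5 - 5) - 29892/131 = -29268/5 - 29892*1/131 = -29268*⅕ - 29892/131 = -29268/5 - 29892/131 = -3983568/655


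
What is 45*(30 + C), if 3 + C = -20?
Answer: 315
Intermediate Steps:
C = -23 (C = -3 - 20 = -23)
45*(30 + C) = 45*(30 - 23) = 45*7 = 315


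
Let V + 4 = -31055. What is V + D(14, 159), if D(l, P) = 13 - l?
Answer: -31060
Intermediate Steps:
V = -31059 (V = -4 - 31055 = -31059)
V + D(14, 159) = -31059 + (13 - 1*14) = -31059 + (13 - 14) = -31059 - 1 = -31060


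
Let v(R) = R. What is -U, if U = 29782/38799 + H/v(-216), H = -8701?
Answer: -12741593/310392 ≈ -41.050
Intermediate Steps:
U = 12741593/310392 (U = 29782/38799 - 8701/(-216) = 29782*(1/38799) - 8701*(-1/216) = 29782/38799 + 8701/216 = 12741593/310392 ≈ 41.050)
-U = -1*12741593/310392 = -12741593/310392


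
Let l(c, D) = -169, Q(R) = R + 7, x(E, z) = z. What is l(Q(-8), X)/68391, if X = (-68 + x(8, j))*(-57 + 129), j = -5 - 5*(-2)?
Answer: -169/68391 ≈ -0.0024711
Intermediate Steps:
j = 5 (j = -5 + 10 = 5)
Q(R) = 7 + R
X = -4536 (X = (-68 + 5)*(-57 + 129) = -63*72 = -4536)
l(Q(-8), X)/68391 = -169/68391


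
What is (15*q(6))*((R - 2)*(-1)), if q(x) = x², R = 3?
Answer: -540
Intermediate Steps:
(15*q(6))*((R - 2)*(-1)) = (15*6²)*((3 - 2)*(-1)) = (15*36)*(1*(-1)) = 540*(-1) = -540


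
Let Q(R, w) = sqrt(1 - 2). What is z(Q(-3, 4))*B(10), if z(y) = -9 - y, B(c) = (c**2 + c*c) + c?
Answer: -1890 - 210*I ≈ -1890.0 - 210.0*I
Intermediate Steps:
B(c) = c + 2*c**2 (B(c) = (c**2 + c**2) + c = 2*c**2 + c = c + 2*c**2)
Q(R, w) = I (Q(R, w) = sqrt(-1) = I)
z(Q(-3, 4))*B(10) = (-9 - I)*(10*(1 + 2*10)) = (-9 - I)*(10*(1 + 20)) = (-9 - I)*(10*21) = (-9 - I)*210 = -1890 - 210*I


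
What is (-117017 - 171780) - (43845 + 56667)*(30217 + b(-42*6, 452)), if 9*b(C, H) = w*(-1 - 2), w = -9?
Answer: -3037761437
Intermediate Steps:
b(C, H) = 3 (b(C, H) = (-9*(-1 - 2))/9 = (-9*(-3))/9 = (⅑)*27 = 3)
(-117017 - 171780) - (43845 + 56667)*(30217 + b(-42*6, 452)) = (-117017 - 171780) - (43845 + 56667)*(30217 + 3) = -288797 - 100512*30220 = -288797 - 1*3037472640 = -288797 - 3037472640 = -3037761437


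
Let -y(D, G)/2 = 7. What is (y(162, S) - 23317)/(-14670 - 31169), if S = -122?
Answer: 23331/45839 ≈ 0.50898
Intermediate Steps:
y(D, G) = -14 (y(D, G) = -2*7 = -14)
(y(162, S) - 23317)/(-14670 - 31169) = (-14 - 23317)/(-14670 - 31169) = -23331/(-45839) = -23331*(-1/45839) = 23331/45839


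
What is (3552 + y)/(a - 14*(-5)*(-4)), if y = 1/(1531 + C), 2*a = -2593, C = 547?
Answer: -7381057/3275967 ≈ -2.2531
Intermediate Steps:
a = -2593/2 (a = (½)*(-2593) = -2593/2 ≈ -1296.5)
y = 1/2078 (y = 1/(1531 + 547) = 1/2078 ≈ 0.00048123)
(3552 + y)/(a - 14*(-5)*(-4)) = (3552 + 1/2078)/(-2593/2 - 14*(-5)*(-4)) = 7381057/(2078*(-2593/2 + 70*(-4))) = 7381057/(2078*(-2593/2 - 280)) = 7381057/(2078*(-3153/2)) = (7381057/2078)*(-2/3153) = -7381057/3275967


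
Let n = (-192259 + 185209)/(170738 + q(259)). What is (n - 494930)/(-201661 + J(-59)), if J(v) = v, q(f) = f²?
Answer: 326954902/133257913 ≈ 2.4535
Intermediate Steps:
n = -2350/79273 (n = (-192259 + 185209)/(170738 + 259²) = -7050/(170738 + 67081) = -7050/237819 = -7050*1/237819 = -2350/79273 ≈ -0.029644)
(n - 494930)/(-201661 + J(-59)) = (-2350/79273 - 494930)/(-201661 - 59) = -39234588240/79273/(-201720) = -39234588240/79273*(-1/201720) = 326954902/133257913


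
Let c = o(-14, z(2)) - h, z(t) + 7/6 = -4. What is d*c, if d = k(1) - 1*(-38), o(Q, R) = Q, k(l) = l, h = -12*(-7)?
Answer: -3822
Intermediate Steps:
h = 84
z(t) = -31/6 (z(t) = -7/6 - 4 = -31/6)
c = -98 (c = -14 - 1*84 = -14 - 84 = -98)
d = 39 (d = 1 - 1*(-38) = 1 + 38 = 39)
d*c = 39*(-98) = -3822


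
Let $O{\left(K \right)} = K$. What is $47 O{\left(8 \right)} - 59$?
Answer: $317$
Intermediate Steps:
$47 O{\left(8 \right)} - 59 = 47 \cdot 8 - 59 = 376 + \left(-60 + 1\right) = 376 - 59 = 317$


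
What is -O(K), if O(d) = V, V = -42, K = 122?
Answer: 42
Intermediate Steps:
O(d) = -42
-O(K) = -1*(-42) = 42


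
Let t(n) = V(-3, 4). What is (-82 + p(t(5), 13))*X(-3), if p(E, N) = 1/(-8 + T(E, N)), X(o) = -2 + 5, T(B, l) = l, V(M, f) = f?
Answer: -1227/5 ≈ -245.40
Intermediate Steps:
t(n) = 4
X(o) = 3
p(E, N) = 1/(-8 + N)
(-82 + p(t(5), 13))*X(-3) = (-82 + 1/(-8 + 13))*3 = (-82 + 1/5)*3 = (-82 + ⅕)*3 = -409/5*3 = -1227/5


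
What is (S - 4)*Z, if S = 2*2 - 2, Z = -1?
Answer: 2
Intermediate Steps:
S = 2 (S = 4 - 2 = 2)
(S - 4)*Z = (2 - 4)*(-1) = -2*(-1) = 2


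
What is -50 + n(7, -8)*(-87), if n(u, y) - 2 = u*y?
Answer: 4648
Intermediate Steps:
n(u, y) = 2 + u*y
-50 + n(7, -8)*(-87) = -50 + (2 + 7*(-8))*(-87) = -50 + (2 - 56)*(-87) = -50 - 54*(-87) = -50 + 4698 = 4648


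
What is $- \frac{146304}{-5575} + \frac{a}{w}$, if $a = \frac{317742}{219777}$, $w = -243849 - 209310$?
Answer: $\frac{4856995970410474}{185078711634075} \approx 26.243$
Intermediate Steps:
$w = -453159$ ($w = -243849 - 209310 = -453159$)
$a = \frac{105914}{73259}$ ($a = 317742 \cdot \frac{1}{219777} = \frac{105914}{73259} \approx 1.4457$)
$- \frac{146304}{-5575} + \frac{a}{w} = - \frac{146304}{-5575} + \frac{105914}{73259 \left(-453159\right)} = \left(-146304\right) \left(- \frac{1}{5575}\right) + \frac{105914}{73259} \left(- \frac{1}{453159}\right) = \frac{146304}{5575} - \frac{105914}{33197975181} = \frac{4856995970410474}{185078711634075}$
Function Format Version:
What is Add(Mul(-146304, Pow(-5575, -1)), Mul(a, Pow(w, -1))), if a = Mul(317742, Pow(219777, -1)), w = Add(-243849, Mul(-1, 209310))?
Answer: Rational(4856995970410474, 185078711634075) ≈ 26.243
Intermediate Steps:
w = -453159 (w = Add(-243849, -209310) = -453159)
a = Rational(105914, 73259) (a = Mul(317742, Rational(1, 219777)) = Rational(105914, 73259) ≈ 1.4457)
Add(Mul(-146304, Pow(-5575, -1)), Mul(a, Pow(w, -1))) = Add(Mul(-146304, Pow(-5575, -1)), Mul(Rational(105914, 73259), Pow(-453159, -1))) = Add(Mul(-146304, Rational(-1, 5575)), Mul(Rational(105914, 73259), Rational(-1, 453159))) = Add(Rational(146304, 5575), Rational(-105914, 33197975181)) = Rational(4856995970410474, 185078711634075)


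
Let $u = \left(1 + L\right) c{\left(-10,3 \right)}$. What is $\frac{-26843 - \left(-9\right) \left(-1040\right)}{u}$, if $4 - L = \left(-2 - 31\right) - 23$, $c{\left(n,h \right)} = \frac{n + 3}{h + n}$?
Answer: $- \frac{36203}{61} \approx -593.49$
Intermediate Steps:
$c{\left(n,h \right)} = \frac{3 + n}{h + n}$
$L = 60$ ($L = 4 - \left(\left(-2 - 31\right) - 23\right) = 4 - \left(-33 - 23\right) = 4 - -56 = 4 + 56 = 60$)
$u = 61$ ($u = \left(1 + 60\right) \frac{3 - 10}{3 - 10} = 61 \frac{1}{-7} \left(-7\right) = 61 \left(\left(- \frac{1}{7}\right) \left(-7\right)\right) = 61 \cdot 1 = 61$)
$\frac{-26843 - \left(-9\right) \left(-1040\right)}{u} = \frac{-26843 - \left(-9\right) \left(-1040\right)}{61} = \left(-26843 - 9360\right) \frac{1}{61} = \left(-36203\right) \frac{1}{61} = - \frac{36203}{61}$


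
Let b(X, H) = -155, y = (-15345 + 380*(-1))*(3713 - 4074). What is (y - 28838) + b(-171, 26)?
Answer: 5647732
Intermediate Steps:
y = 5676725 (y = (-15345 - 380)*(-361) = -15725*(-361) = 5676725)
(y - 28838) + b(-171, 26) = (5676725 - 28838) - 155 = 5647887 - 155 = 5647732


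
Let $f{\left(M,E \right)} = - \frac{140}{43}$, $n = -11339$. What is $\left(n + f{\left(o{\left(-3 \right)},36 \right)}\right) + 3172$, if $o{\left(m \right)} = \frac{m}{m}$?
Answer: $- \frac{351321}{43} \approx -8170.3$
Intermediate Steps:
$o{\left(m \right)} = 1$
$f{\left(M,E \right)} = - \frac{140}{43}$ ($f{\left(M,E \right)} = \left(-140\right) \frac{1}{43} = - \frac{140}{43}$)
$\left(n + f{\left(o{\left(-3 \right)},36 \right)}\right) + 3172 = \left(-11339 - \frac{140}{43}\right) + 3172 = - \frac{487717}{43} + 3172 = - \frac{351321}{43}$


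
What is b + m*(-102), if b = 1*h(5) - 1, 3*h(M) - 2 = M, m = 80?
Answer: -24476/3 ≈ -8158.7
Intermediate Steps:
h(M) = 2/3 + M/3
b = 4/3 (b = 1*(2/3 + (1/3)*5) - 1 = 1*(2/3 + 5/3) - 1 = 1*(7/3) - 1 = 7/3 - 1 = 4/3 ≈ 1.3333)
b + m*(-102) = 4/3 + 80*(-102) = 4/3 - 8160 = -24476/3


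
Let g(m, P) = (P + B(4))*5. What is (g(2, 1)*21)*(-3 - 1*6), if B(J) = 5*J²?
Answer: -76545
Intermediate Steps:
g(m, P) = 400 + 5*P (g(m, P) = (P + 5*4²)*5 = (P + 5*16)*5 = (P + 80)*5 = (80 + P)*5 = 400 + 5*P)
(g(2, 1)*21)*(-3 - 1*6) = ((400 + 5*1)*21)*(-3 - 1*6) = ((400 + 5)*21)*(-3 - 6) = (405*21)*(-9) = 8505*(-9) = -76545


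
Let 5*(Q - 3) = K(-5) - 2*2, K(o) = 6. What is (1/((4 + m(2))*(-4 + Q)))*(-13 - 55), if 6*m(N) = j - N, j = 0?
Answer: 340/11 ≈ 30.909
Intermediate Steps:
Q = 17/5 (Q = 3 + (6 - 2*2)/5 = 3 + (6 - 4)/5 = 3 + (⅕)*2 = 3 + ⅖ = 17/5 ≈ 3.4000)
m(N) = -N/6 (m(N) = (0 - N)/6 = (-N)/6 = -N/6)
(1/((4 + m(2))*(-4 + Q)))*(-13 - 55) = (1/((4 - ⅙*2)*(-4 + 17/5)))*(-13 - 55) = (1/((4 - ⅓)*(-⅗)))*(-68) = (-5/3/(11/3))*(-68) = ((3/11)*(-5/3))*(-68) = -5/11*(-68) = 340/11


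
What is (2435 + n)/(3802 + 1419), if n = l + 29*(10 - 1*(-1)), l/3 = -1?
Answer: 2751/5221 ≈ 0.52691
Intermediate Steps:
l = -3 (l = 3*(-1) = -3)
n = 316 (n = -3 + 29*(10 - 1*(-1)) = -3 + 29*(10 + 1) = -3 + 29*11 = -3 + 319 = 316)
(2435 + n)/(3802 + 1419) = (2435 + 316)/(3802 + 1419) = 2751/5221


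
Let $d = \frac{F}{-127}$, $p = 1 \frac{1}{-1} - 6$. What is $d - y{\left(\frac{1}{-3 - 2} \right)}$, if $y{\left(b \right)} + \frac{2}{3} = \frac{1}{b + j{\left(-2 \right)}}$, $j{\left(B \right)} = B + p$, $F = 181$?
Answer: $- \frac{11389}{17526} \approx -0.64983$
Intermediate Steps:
$p = -7$ ($p = 1 \left(-1\right) - 6 = -1 - 6 = -7$)
$j{\left(B \right)} = -7 + B$ ($j{\left(B \right)} = B - 7 = -7 + B$)
$y{\left(b \right)} = - \frac{2}{3} + \frac{1}{-9 + b}$ ($y{\left(b \right)} = - \frac{2}{3} + \frac{1}{b - 9} = - \frac{2}{3} + \frac{1}{-9 + b}$)
$d = - \frac{181}{127}$ ($d = \frac{181}{-127} = 181 \left(- \frac{1}{127}\right) = - \frac{181}{127} \approx -1.4252$)
$d - y{\left(\frac{1}{-3 - 2} \right)} = - \frac{181}{127} - \frac{21 - \frac{2}{-3 - 2}}{3 \left(-9 + \frac{1}{-3 - 2}\right)} = - \frac{181}{127} - \frac{21 - \frac{2}{-5}}{3 \left(-9 + \frac{1}{-5}\right)} = - \frac{181}{127} - \frac{21 - - \frac{2}{5}}{3 \left(-9 - \frac{1}{5}\right)} = - \frac{181}{127} - \frac{21 + \frac{2}{5}}{3 \left(- \frac{46}{5}\right)} = - \frac{181}{127} - \frac{1}{3} \left(- \frac{5}{46}\right) \frac{107}{5} = - \frac{181}{127} - - \frac{107}{138} = - \frac{181}{127} + \frac{107}{138} = - \frac{11389}{17526}$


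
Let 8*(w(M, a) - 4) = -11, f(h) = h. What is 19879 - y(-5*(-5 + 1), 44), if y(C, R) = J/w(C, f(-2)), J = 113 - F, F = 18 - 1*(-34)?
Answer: 416971/21 ≈ 19856.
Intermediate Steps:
F = 52 (F = 18 + 34 = 52)
w(M, a) = 21/8 (w(M, a) = 4 + (1/8)*(-11) = 4 - 11/8 = 21/8)
J = 61 (J = 113 - 1*52 = 113 - 52 = 61)
y(C, R) = 488/21 (y(C, R) = 61/(21/8) = 61*(8/21) = 488/21)
19879 - y(-5*(-5 + 1), 44) = 19879 - 1*488/21 = 19879 - 488/21 = 416971/21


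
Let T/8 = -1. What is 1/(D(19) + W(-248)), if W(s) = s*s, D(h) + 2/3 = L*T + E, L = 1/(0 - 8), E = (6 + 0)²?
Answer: 3/184621 ≈ 1.6250e-5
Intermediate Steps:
E = 36 (E = 6² = 36)
L = -⅛ (L = 1/(-8) = -⅛ ≈ -0.12500)
T = -8 (T = 8*(-1) = -8)
D(h) = 109/3 (D(h) = -⅔ + (-⅛*(-8) + 36) = -⅔ + (1 + 36) = -⅔ + 37 = 109/3)
W(s) = s²
1/(D(19) + W(-248)) = 1/(109/3 + (-248)²) = 1/(109/3 + 61504) = 1/(184621/3) = 3/184621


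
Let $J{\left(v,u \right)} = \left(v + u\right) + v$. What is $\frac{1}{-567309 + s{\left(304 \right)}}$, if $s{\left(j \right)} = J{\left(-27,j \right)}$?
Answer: $- \frac{1}{567059} \approx -1.7635 \cdot 10^{-6}$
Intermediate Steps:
$J{\left(v,u \right)} = u + 2 v$ ($J{\left(v,u \right)} = \left(u + v\right) + v = u + 2 v$)
$s{\left(j \right)} = -54 + j$ ($s{\left(j \right)} = j + 2 \left(-27\right) = j - 54 = -54 + j$)
$\frac{1}{-567309 + s{\left(304 \right)}} = \frac{1}{-567309 + \left(-54 + 304\right)} = \frac{1}{-567309 + 250} = \frac{1}{-567059} = - \frac{1}{567059}$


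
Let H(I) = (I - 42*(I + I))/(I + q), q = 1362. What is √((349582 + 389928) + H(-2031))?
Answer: 3*√4084729133/223 ≈ 859.80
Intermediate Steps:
H(I) = -83*I/(1362 + I) (H(I) = (I - 42*(I + I))/(I + 1362) = (I - 84*I)/(1362 + I) = (-83*I)/(1362 + I) = -83*I/(1362 + I))
√((349582 + 389928) + H(-2031)) = √((349582 + 389928) - 83*(-2031)/(1362 - 2031)) = √(739510 - 83*(-2031)/(-669)) = √(739510 - 83*(-2031)*(-1/669)) = √(739510 - 56191/223) = √(164854539/223) = 3*√4084729133/223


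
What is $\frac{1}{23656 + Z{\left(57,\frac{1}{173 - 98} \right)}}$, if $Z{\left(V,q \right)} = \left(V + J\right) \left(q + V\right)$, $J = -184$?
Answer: $\frac{75}{1231148} \approx 6.0919 \cdot 10^{-5}$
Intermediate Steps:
$Z{\left(V,q \right)} = \left(-184 + V\right) \left(V + q\right)$ ($Z{\left(V,q \right)} = \left(V - 184\right) \left(q + V\right) = \left(-184 + V\right) \left(V + q\right)$)
$\frac{1}{23656 + Z{\left(57,\frac{1}{173 - 98} \right)}} = \frac{1}{23656 + \left(57^{2} - 10488 - \frac{184}{173 - 98} + \frac{57}{173 - 98}\right)} = \frac{1}{23656 + \left(3249 - 10488 - \frac{184}{75} + \frac{57}{75}\right)} = \frac{1}{23656 + \left(3249 - 10488 - \frac{184}{75} + 57 \cdot \frac{1}{75}\right)} = \frac{1}{23656 + \left(3249 - 10488 - \frac{184}{75} + \frac{19}{25}\right)} = \frac{1}{23656 - \frac{543052}{75}} = \frac{1}{\frac{1231148}{75}} = \frac{75}{1231148}$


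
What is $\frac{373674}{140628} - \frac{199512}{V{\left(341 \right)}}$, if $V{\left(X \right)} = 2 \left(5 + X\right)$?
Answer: $- \frac{1158266297}{4054774} \approx -285.65$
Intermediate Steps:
$V{\left(X \right)} = 10 + 2 X$
$\frac{373674}{140628} - \frac{199512}{V{\left(341 \right)}} = \frac{373674}{140628} - \frac{199512}{10 + 2 \cdot 341} = 373674 \cdot \frac{1}{140628} - \frac{199512}{10 + 682} = \frac{62279}{23438} - \frac{199512}{692} = \frac{62279}{23438} - \frac{49878}{173} = - \frac{1158266297}{4054774}$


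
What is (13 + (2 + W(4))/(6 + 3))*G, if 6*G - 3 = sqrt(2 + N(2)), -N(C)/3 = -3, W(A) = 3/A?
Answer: 479/72 + 479*sqrt(11)/216 ≈ 14.008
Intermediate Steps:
N(C) = 9 (N(C) = -3*(-3) = 9)
G = 1/2 + sqrt(11)/6 (G = 1/2 + sqrt(2 + 9)/6 = 1/2 + sqrt(11)/6 ≈ 1.0528)
(13 + (2 + W(4))/(6 + 3))*G = (13 + (2 + 3/4)/(6 + 3))*(1/2 + sqrt(11)/6) = (13 + (2 + 3*(1/4))/9)*(1/2 + sqrt(11)/6) = (13 + (2 + 3/4)*(1/9))*(1/2 + sqrt(11)/6) = (13 + (11/4)*(1/9))*(1/2 + sqrt(11)/6) = (13 + 11/36)*(1/2 + sqrt(11)/6) = 479*(1/2 + sqrt(11)/6)/36 = 479/72 + 479*sqrt(11)/216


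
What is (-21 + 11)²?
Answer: 100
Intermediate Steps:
(-21 + 11)² = (-10)² = 100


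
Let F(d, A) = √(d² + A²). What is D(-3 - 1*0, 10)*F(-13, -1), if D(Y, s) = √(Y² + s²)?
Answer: √18530 ≈ 136.13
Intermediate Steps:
F(d, A) = √(A² + d²)
D(-3 - 1*0, 10)*F(-13, -1) = √((-3 - 1*0)² + 10²)*√((-1)² + (-13)²) = √((-3 + 0)² + 100)*√(1 + 169) = √((-3)² + 100)*√170 = √(9 + 100)*√170 = √109*√170 = √18530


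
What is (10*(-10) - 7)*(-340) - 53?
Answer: 36327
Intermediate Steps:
(10*(-10) - 7)*(-340) - 53 = (-100 - 7)*(-340) - 53 = -107*(-340) - 53 = 36380 - 53 = 36327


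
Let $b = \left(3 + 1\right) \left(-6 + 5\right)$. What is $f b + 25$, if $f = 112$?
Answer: $-423$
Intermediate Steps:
$b = -4$ ($b = 4 \left(-1\right) = -4$)
$f b + 25 = 112 \left(-4\right) + 25 = -448 + 25 = -423$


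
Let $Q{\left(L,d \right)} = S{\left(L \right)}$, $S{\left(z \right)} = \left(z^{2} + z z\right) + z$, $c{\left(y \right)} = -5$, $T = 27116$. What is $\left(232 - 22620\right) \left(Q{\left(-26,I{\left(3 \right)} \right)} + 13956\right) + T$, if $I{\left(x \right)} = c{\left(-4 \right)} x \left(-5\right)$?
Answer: $-342106300$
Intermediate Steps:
$I{\left(x \right)} = 25 x$ ($I{\left(x \right)} = - 5 x \left(-5\right) = 25 x$)
$S{\left(z \right)} = z + 2 z^{2}$ ($S{\left(z \right)} = \left(z^{2} + z^{2}\right) + z = 2 z^{2} + z = z + 2 z^{2}$)
$Q{\left(L,d \right)} = L \left(1 + 2 L\right)$
$\left(232 - 22620\right) \left(Q{\left(-26,I{\left(3 \right)} \right)} + 13956\right) + T = \left(232 - 22620\right) \left(- 26 \left(1 + 2 \left(-26\right)\right) + 13956\right) + 27116 = - 22388 \left(- 26 \left(1 - 52\right) + 13956\right) + 27116 = - 22388 \left(\left(-26\right) \left(-51\right) + 13956\right) + 27116 = - 22388 \left(1326 + 13956\right) + 27116 = \left(-22388\right) 15282 + 27116 = -342133416 + 27116 = -342106300$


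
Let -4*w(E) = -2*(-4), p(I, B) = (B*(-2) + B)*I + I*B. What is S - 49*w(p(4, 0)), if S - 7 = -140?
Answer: -35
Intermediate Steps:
S = -133 (S = 7 - 140 = -133)
p(I, B) = 0 (p(I, B) = (-2*B + B)*I + B*I = (-B)*I + B*I = -B*I + B*I = 0)
w(E) = -2 (w(E) = -(-1)*(-4)/2 = -1/4*8 = -2)
S - 49*w(p(4, 0)) = -133 - 49*(-2) = -133 + 98 = -35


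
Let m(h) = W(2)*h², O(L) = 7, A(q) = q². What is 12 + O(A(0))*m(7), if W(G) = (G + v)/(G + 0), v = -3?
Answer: -319/2 ≈ -159.50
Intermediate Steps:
W(G) = (-3 + G)/G (W(G) = (G - 3)/(G + 0) = (-3 + G)/G)
m(h) = -h²/2 (m(h) = ((-3 + 2)/2)*h² = ((½)*(-1))*h² = -h²/2)
12 + O(A(0))*m(7) = 12 + 7*(-½*7²) = 12 + 7*(-½*49) = 12 + 7*(-49/2) = 12 - 343/2 = -319/2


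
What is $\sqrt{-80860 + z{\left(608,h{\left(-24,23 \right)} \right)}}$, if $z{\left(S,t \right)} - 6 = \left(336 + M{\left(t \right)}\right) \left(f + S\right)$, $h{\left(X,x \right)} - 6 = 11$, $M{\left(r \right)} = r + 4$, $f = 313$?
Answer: $\sqrt{247943} \approx 497.94$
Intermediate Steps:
$M{\left(r \right)} = 4 + r$
$h{\left(X,x \right)} = 17$ ($h{\left(X,x \right)} = 6 + 11 = 17$)
$z{\left(S,t \right)} = 6 + \left(313 + S\right) \left(340 + t\right)$ ($z{\left(S,t \right)} = 6 + \left(336 + \left(4 + t\right)\right) \left(313 + S\right) = 6 + \left(340 + t\right) \left(313 + S\right) = 6 + \left(313 + S\right) \left(340 + t\right)$)
$\sqrt{-80860 + z{\left(608,h{\left(-24,23 \right)} \right)}} = \sqrt{-80860 + \left(106426 + 313 \cdot 17 + 340 \cdot 608 + 608 \cdot 17\right)} = \sqrt{-80860 + \left(106426 + 5321 + 206720 + 10336\right)} = \sqrt{-80860 + 328803} = \sqrt{247943}$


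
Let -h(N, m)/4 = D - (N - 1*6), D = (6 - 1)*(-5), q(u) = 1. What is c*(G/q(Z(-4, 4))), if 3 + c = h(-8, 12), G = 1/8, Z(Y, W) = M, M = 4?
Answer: 41/8 ≈ 5.1250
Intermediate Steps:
Z(Y, W) = 4
D = -25 (D = 5*(-5) = -25)
h(N, m) = 76 + 4*N (h(N, m) = -4*(-25 - (N - 1*6)) = -4*(-25 - (N - 6)) = -4*(-25 - (-6 + N)) = -4*(-25 + (6 - N)) = -4*(-19 - N) = 76 + 4*N)
G = ⅛ ≈ 0.12500
c = 41 (c = -3 + (76 + 4*(-8)) = -3 + (76 - 32) = -3 + 44 = 41)
c*(G/q(Z(-4, 4))) = 41*((⅛)/1) = 41*((⅛)*1) = 41*(⅛) = 41/8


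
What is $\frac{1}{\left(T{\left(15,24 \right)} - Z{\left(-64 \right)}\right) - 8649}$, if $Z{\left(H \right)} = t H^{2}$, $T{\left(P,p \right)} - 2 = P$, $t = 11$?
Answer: $- \frac{1}{53688} \approx -1.8626 \cdot 10^{-5}$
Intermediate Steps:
$T{\left(P,p \right)} = 2 + P$
$Z{\left(H \right)} = 11 H^{2}$
$\frac{1}{\left(T{\left(15,24 \right)} - Z{\left(-64 \right)}\right) - 8649} = \frac{1}{\left(\left(2 + 15\right) - 11 \left(-64\right)^{2}\right) - 8649} = \frac{1}{\left(17 - 11 \cdot 4096\right) - 8649} = \frac{1}{\left(17 - 45056\right) - 8649} = \frac{1}{-45039 - 8649} = \frac{1}{-53688} = - \frac{1}{53688}$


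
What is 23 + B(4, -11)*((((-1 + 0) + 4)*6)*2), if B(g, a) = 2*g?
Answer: 311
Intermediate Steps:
23 + B(4, -11)*((((-1 + 0) + 4)*6)*2) = 23 + (2*4)*((((-1 + 0) + 4)*6)*2) = 23 + 8*(((-1 + 4)*6)*2) = 23 + 8*((3*6)*2) = 23 + 8*(18*2) = 23 + 8*36 = 23 + 288 = 311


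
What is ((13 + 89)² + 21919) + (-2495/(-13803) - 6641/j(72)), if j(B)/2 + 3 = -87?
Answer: 26799967081/828180 ≈ 32360.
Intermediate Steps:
j(B) = -180 (j(B) = -6 + 2*(-87) = -6 - 174 = -180)
((13 + 89)² + 21919) + (-2495/(-13803) - 6641/j(72)) = ((13 + 89)² + 21919) + (-2495/(-13803) - 6641/(-180)) = (102² + 21919) + (-2495*(-1/13803) - 6641*(-1/180)) = (10404 + 21919) + (2495/13803 + 6641/180) = 32323 + 30704941/828180 = 26799967081/828180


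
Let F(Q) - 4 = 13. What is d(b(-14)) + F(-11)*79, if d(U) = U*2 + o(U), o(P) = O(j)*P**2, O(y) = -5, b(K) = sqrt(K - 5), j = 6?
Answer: 1438 + 2*I*sqrt(19) ≈ 1438.0 + 8.7178*I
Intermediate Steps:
b(K) = sqrt(-5 + K)
F(Q) = 17 (F(Q) = 4 + 13 = 17)
o(P) = -5*P**2
d(U) = -5*U**2 + 2*U (d(U) = U*2 - 5*U**2 = 2*U - 5*U**2 = -5*U**2 + 2*U)
d(b(-14)) + F(-11)*79 = sqrt(-5 - 14)*(2 - 5*sqrt(-5 - 14)) + 17*79 = sqrt(-19)*(2 - 5*I*sqrt(19)) + 1343 = (I*sqrt(19))*(2 - 5*I*sqrt(19)) + 1343 = I*sqrt(19)*(2 - 5*I*sqrt(19)) + 1343 = 1343 + I*sqrt(19)*(2 - 5*I*sqrt(19))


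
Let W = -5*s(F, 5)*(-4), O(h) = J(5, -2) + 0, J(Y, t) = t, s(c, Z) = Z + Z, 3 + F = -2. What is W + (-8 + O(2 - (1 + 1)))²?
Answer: 300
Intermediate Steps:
F = -5 (F = -3 - 2 = -5)
s(c, Z) = 2*Z
O(h) = -2 (O(h) = -2 + 0 = -2)
W = 200 (W = -10*5*(-4) = -5*10*(-4) = -50*(-4) = 200)
W + (-8 + O(2 - (1 + 1)))² = 200 + (-8 - 2)² = 200 + (-10)² = 200 + 100 = 300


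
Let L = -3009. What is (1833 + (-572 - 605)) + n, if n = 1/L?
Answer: 1973903/3009 ≈ 656.00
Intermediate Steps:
n = -1/3009 (n = 1/(-3009) = -1/3009 ≈ -0.00033234)
(1833 + (-572 - 605)) + n = (1833 + (-572 - 605)) - 1/3009 = (1833 - 1177) - 1/3009 = 656 - 1/3009 = 1973903/3009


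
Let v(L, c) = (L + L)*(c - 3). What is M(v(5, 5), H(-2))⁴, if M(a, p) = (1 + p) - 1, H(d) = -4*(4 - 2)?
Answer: 4096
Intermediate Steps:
v(L, c) = 2*L*(-3 + c) (v(L, c) = (2*L)*(-3 + c) = 2*L*(-3 + c))
H(d) = -8 (H(d) = -4*2 = -8)
M(a, p) = p
M(v(5, 5), H(-2))⁴ = (-8)⁴ = 4096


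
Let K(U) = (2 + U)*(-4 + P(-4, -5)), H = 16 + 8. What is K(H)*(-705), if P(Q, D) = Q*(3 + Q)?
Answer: 0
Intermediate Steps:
H = 24
K(U) = 0 (K(U) = (2 + U)*(-4 - 4*(3 - 4)) = (2 + U)*(-4 - 4*(-1)) = (2 + U)*(-4 + 4) = (2 + U)*0 = 0)
K(H)*(-705) = 0*(-705) = 0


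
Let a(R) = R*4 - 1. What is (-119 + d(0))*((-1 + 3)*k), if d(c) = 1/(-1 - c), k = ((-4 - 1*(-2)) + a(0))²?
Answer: -2160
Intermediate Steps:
a(R) = -1 + 4*R (a(R) = 4*R - 1 = -1 + 4*R)
k = 9 (k = ((-4 - 1*(-2)) + (-1 + 4*0))² = ((-4 + 2) + (-1 + 0))² = (-2 - 1)² = (-3)² = 9)
(-119 + d(0))*((-1 + 3)*k) = (-119 - 1/(1 + 0))*((-1 + 3)*9) = (-119 - 1/1)*(2*9) = (-119 - 1*1)*18 = (-119 - 1)*18 = -120*18 = -2160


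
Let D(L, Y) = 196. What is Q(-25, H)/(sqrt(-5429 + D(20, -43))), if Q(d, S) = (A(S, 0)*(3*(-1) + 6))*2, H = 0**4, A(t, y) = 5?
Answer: -30*I*sqrt(5233)/5233 ≈ -0.41471*I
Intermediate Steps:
H = 0
Q(d, S) = 30 (Q(d, S) = (5*(3*(-1) + 6))*2 = (5*(-3 + 6))*2 = (5*3)*2 = 15*2 = 30)
Q(-25, H)/(sqrt(-5429 + D(20, -43))) = 30/(sqrt(-5429 + 196)) = 30/(sqrt(-5233)) = 30/((I*sqrt(5233))) = 30*(-I*sqrt(5233)/5233) = -30*I*sqrt(5233)/5233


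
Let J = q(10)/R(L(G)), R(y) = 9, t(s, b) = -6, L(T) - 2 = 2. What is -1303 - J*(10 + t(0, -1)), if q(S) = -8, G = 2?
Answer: -11695/9 ≈ -1299.4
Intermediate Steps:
L(T) = 4 (L(T) = 2 + 2 = 4)
J = -8/9 ≈ -0.88889
-1303 - J*(10 + t(0, -1)) = -1303 - (-8)*(10 - 6)/9 = -1303 - (-8)*4/9 = -1303 - 1*(-32/9) = -1303 + 32/9 = -11695/9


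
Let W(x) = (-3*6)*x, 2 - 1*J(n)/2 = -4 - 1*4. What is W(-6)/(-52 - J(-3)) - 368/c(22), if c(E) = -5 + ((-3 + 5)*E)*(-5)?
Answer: 61/450 ≈ 0.13556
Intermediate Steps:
J(n) = 20 (J(n) = 4 - 2*(-4 - 1*4) = 4 - 2*(-4 - 4) = 4 - 2*(-8) = 4 + 16 = 20)
W(x) = -18*x
c(E) = -5 - 10*E (c(E) = -5 + (2*E)*(-5) = -5 - 10*E)
W(-6)/(-52 - J(-3)) - 368/c(22) = (-18*(-6))/(-52 - 1*20) - 368/(-5 - 10*22) = 108/(-52 - 20) - 368/(-5 - 220) = 108/(-72) - 368/(-225) = 108*(-1/72) - 368*(-1/225) = -3/2 + 368/225 = 61/450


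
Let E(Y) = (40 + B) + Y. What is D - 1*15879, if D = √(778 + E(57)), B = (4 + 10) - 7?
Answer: -15879 + 21*√2 ≈ -15849.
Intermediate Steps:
B = 7 (B = 14 - 7 = 7)
E(Y) = 47 + Y (E(Y) = (40 + 7) + Y = 47 + Y)
D = 21*√2 (D = √(778 + (47 + 57)) = √(778 + 104) = √882 = 21*√2 ≈ 29.698)
D - 1*15879 = 21*√2 - 1*15879 = 21*√2 - 15879 = -15879 + 21*√2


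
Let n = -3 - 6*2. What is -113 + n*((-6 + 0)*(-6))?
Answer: -653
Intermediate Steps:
n = -15 (n = -3 - 12 = -15)
-113 + n*((-6 + 0)*(-6)) = -113 - 15*(-6 + 0)*(-6) = -113 - (-90)*(-6) = -113 - 15*36 = -113 - 540 = -653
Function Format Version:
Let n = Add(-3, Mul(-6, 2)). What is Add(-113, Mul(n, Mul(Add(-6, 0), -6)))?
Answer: -653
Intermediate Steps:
n = -15 (n = Add(-3, -12) = -15)
Add(-113, Mul(n, Mul(Add(-6, 0), -6))) = Add(-113, Mul(-15, Mul(Add(-6, 0), -6))) = Add(-113, Mul(-15, Mul(-6, -6))) = Add(-113, Mul(-15, 36)) = Add(-113, -540) = -653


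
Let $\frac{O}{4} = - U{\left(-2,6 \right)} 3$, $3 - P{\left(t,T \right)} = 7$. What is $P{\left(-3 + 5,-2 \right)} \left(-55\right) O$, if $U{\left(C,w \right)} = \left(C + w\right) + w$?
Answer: $-26400$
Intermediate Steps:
$P{\left(t,T \right)} = -4$ ($P{\left(t,T \right)} = 3 - 7 = -4$)
$U{\left(C,w \right)} = C + 2 w$
$O = -120$ ($O = 4 - (-2 + 2 \cdot 6) 3 = 4 - (-2 + 12) 3 = 4 \left(-1\right) 10 \cdot 3 = 4 \left(\left(-10\right) 3\right) = 4 \left(-30\right) = -120$)
$P{\left(-3 + 5,-2 \right)} \left(-55\right) O = \left(-4\right) \left(-55\right) \left(-120\right) = 220 \left(-120\right) = -26400$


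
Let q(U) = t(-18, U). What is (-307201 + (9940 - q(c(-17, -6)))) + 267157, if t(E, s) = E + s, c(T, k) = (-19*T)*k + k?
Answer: -28142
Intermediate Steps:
c(T, k) = k - 19*T*k (c(T, k) = -19*T*k + k = k - 19*T*k)
q(U) = -18 + U
(-307201 + (9940 - q(c(-17, -6)))) + 267157 = (-307201 + (9940 - (-18 - 6*(1 - 19*(-17))))) + 267157 = (-307201 + (9940 - (-18 - 6*(1 + 323)))) + 267157 = (-307201 + (9940 - (-18 - 6*324))) + 267157 = (-307201 + (9940 - (-18 - 1944))) + 267157 = (-307201 + (9940 - 1*(-1962))) + 267157 = (-307201 + (9940 + 1962)) + 267157 = (-307201 + 11902) + 267157 = -295299 + 267157 = -28142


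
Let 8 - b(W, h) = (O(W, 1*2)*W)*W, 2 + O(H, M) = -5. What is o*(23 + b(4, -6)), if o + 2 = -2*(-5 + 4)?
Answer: 0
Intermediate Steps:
O(H, M) = -7 (O(H, M) = -2 - 5 = -7)
o = 0 (o = -2 - 2*(-5 + 4) = -2 - 2*(-1) = -2 + 2 = 0)
b(W, h) = 8 + 7*W² (b(W, h) = 8 - (-7*W)*W = 8 - (-7)*W² = 8 + 7*W²)
o*(23 + b(4, -6)) = 0*(23 + (8 + 7*4²)) = 0*(23 + (8 + 7*16)) = 0*(23 + (8 + 112)) = 0*(23 + 120) = 0*143 = 0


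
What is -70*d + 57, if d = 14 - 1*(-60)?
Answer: -5123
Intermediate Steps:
d = 74 (d = 14 + 60 = 74)
-70*d + 57 = -70*74 + 57 = -5180 + 57 = -5123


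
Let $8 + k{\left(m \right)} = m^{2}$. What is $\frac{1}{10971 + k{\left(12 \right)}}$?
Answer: $\frac{1}{11107} \approx 9.0033 \cdot 10^{-5}$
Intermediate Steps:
$k{\left(m \right)} = -8 + m^{2}$
$\frac{1}{10971 + k{\left(12 \right)}} = \frac{1}{10971 - \left(8 - 12^{2}\right)} = \frac{1}{10971 + \left(-8 + 144\right)} = \frac{1}{10971 + 136} = \frac{1}{11107}$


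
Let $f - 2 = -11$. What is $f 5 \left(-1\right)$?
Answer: $45$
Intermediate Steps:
$f = -9$ ($f = 2 - 11 = -9$)
$f 5 \left(-1\right) = \left(-9\right) 5 \left(-1\right) = \left(-45\right) \left(-1\right) = 45$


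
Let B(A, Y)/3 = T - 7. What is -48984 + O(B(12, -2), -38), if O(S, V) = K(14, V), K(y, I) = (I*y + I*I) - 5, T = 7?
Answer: -48077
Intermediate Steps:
B(A, Y) = 0 (B(A, Y) = 3*(7 - 7) = 3*0 = 0)
K(y, I) = -5 + I**2 + I*y (K(y, I) = (I*y + I**2) - 5 = (I**2 + I*y) - 5 = -5 + I**2 + I*y)
O(S, V) = -5 + V**2 + 14*V (O(S, V) = -5 + V**2 + V*14 = -5 + V**2 + 14*V)
-48984 + O(B(12, -2), -38) = -48984 + (-5 + (-38)**2 + 14*(-38)) = -48984 + (-5 + 1444 - 532) = -48984 + 907 = -48077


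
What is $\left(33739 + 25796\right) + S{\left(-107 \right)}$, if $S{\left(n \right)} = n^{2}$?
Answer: $70984$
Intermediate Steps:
$\left(33739 + 25796\right) + S{\left(-107 \right)} = \left(33739 + 25796\right) + \left(-107\right)^{2} = 59535 + 11449 = 70984$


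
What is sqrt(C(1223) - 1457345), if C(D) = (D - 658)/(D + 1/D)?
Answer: I*sqrt(130415327945347966)/299146 ≈ 1207.2*I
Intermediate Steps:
C(D) = (-658 + D)/(D + 1/D)
sqrt(C(1223) - 1457345) = sqrt(1223*(-658 + 1223)/(1 + 1223**2) - 1457345) = sqrt(1223*565/(1 + 1495729) - 1457345) = sqrt(1223*565/1495730 - 1457345) = sqrt(1223*(1/1495730)*565 - 1457345) = sqrt(138199/299146 - 1457345) = sqrt(-435958789171/299146) = I*sqrt(130415327945347966)/299146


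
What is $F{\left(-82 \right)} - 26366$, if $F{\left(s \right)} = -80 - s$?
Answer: $-26364$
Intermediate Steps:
$F{\left(-82 \right)} - 26366 = \left(-80 - -82\right) - 26366 = \left(-80 + 82\right) - 26366 = 2 - 26366 = -26364$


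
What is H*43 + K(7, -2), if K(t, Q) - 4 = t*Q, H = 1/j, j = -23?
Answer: -273/23 ≈ -11.870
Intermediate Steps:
H = -1/23 (H = 1/(-23) = -1/23 ≈ -0.043478)
K(t, Q) = 4 + Q*t (K(t, Q) = 4 + t*Q = 4 + Q*t)
H*43 + K(7, -2) = -1/23*43 + (4 - 2*7) = -43/23 + (4 - 14) = -43/23 - 10 = -273/23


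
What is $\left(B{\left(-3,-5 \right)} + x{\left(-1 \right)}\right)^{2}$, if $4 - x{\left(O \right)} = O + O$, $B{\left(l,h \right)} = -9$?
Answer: $9$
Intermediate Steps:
$x{\left(O \right)} = 4 - 2 O$ ($x{\left(O \right)} = 4 - \left(O + O\right) = 4 - 2 O$)
$\left(B{\left(-3,-5 \right)} + x{\left(-1 \right)}\right)^{2} = \left(-9 + \left(4 - -2\right)\right)^{2} = \left(-9 + \left(4 + 2\right)\right)^{2} = \left(-9 + 6\right)^{2} = \left(-3\right)^{2} = 9$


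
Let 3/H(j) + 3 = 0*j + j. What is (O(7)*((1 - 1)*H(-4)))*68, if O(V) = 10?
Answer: 0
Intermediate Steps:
H(j) = 3/(-3 + j) (H(j) = 3/(-3 + (0*j + j)) = 3/(-3 + (0 + j)) = 3/(-3 + j))
(O(7)*((1 - 1)*H(-4)))*68 = (10*((1 - 1)*(3/(-3 - 4))))*68 = (10*(0*(3/(-7))))*68 = (10*(0*(3*(-⅐))))*68 = (10*(0*(-3/7)))*68 = (10*0)*68 = 0*68 = 0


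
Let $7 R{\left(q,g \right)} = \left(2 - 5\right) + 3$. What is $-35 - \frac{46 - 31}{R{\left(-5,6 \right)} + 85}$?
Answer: $- \frac{598}{17} \approx -35.176$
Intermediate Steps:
$R{\left(q,g \right)} = 0$ ($R{\left(q,g \right)} = \frac{\left(2 - 5\right) + 3}{7} = \frac{-3 + 3}{7} = \frac{1}{7} \cdot 0 = 0$)
$-35 - \frac{46 - 31}{R{\left(-5,6 \right)} + 85} = -35 - \frac{46 - 31}{0 + 85} = -35 - \frac{15}{85} = -35 - 15 \cdot \frac{1}{85} = -35 - \frac{3}{17} = - \frac{598}{17}$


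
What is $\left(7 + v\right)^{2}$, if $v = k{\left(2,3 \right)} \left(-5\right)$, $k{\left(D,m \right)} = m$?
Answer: $64$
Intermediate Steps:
$v = -15$ ($v = 3 \left(-5\right) = -15$)
$\left(7 + v\right)^{2} = \left(7 - 15\right)^{2} = \left(-8\right)^{2} = 64$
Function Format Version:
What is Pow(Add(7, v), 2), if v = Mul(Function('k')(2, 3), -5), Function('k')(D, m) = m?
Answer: 64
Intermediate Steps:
v = -15 (v = Mul(3, -5) = -15)
Pow(Add(7, v), 2) = Pow(Add(7, -15), 2) = Pow(-8, 2) = 64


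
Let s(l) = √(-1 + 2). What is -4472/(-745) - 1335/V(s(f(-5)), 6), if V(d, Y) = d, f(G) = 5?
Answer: -990103/745 ≈ -1329.0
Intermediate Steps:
s(l) = 1 (s(l) = √1 = 1)
-4472/(-745) - 1335/V(s(f(-5)), 6) = -4472/(-745) - 1335/1 = -4472*(-1/745) - 1335*1 = 4472/745 - 1335 = -990103/745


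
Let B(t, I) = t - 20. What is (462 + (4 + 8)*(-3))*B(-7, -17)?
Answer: -11502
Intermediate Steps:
B(t, I) = -20 + t
(462 + (4 + 8)*(-3))*B(-7, -17) = (462 + (4 + 8)*(-3))*(-20 - 7) = (462 + 12*(-3))*(-27) = (462 - 36)*(-27) = 426*(-27) = -11502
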